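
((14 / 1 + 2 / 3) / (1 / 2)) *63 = 1848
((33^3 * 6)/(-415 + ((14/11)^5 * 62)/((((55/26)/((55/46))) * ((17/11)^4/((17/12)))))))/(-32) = 402023661237/23026396304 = 17.46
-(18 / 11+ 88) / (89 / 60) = -59160 / 979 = -60.43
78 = 78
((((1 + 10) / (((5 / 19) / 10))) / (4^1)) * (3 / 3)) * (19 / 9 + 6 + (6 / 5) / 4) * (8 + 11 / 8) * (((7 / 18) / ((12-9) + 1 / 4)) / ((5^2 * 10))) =1107491 / 280800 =3.94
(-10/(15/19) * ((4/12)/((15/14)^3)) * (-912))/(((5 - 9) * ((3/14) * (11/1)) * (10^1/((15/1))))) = -55472704/111375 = -498.07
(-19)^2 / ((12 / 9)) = 1083 / 4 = 270.75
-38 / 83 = -0.46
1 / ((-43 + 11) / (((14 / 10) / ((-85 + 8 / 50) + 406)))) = -5 / 36704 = -0.00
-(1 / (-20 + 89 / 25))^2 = -625 / 168921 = -0.00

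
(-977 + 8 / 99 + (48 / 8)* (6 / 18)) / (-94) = 96517 / 9306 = 10.37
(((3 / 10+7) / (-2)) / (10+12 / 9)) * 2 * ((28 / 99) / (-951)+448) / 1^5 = -769761713 / 2667555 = -288.56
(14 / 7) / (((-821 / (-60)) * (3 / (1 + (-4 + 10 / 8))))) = -70 / 821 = -0.09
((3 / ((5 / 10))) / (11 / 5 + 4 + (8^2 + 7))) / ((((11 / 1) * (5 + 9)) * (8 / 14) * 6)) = 5 / 33968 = 0.00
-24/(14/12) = -144/7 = -20.57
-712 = -712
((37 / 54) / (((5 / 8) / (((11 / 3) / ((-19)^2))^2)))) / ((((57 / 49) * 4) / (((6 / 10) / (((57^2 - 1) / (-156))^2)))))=756613 / 22489911997200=0.00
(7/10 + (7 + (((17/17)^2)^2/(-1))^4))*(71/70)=6177/700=8.82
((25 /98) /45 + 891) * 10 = 3929335 /441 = 8910.06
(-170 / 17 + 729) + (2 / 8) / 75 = 215701 / 300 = 719.00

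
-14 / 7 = -2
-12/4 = -3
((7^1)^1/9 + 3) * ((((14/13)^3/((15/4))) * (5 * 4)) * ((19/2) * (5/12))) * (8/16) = 8863120/177957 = 49.80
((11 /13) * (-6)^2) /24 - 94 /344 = 1.00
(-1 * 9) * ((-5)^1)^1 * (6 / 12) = 45 / 2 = 22.50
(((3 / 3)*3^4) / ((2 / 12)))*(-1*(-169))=82134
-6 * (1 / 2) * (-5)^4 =-1875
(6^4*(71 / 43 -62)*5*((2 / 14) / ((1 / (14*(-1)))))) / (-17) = -33631200 / 731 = -46007.11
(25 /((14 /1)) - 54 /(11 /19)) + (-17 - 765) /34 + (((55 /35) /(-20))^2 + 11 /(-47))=-1162428843 /10133200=-114.71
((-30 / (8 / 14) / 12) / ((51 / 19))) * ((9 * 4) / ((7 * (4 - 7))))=95 / 34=2.79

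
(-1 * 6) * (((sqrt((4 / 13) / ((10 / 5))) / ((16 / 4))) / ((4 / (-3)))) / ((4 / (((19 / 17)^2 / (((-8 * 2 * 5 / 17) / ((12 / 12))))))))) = -3249 * sqrt(26) / 565760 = -0.03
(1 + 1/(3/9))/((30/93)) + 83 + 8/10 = 481/5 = 96.20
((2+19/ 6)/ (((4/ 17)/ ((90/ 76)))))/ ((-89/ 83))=-656115/ 27056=-24.25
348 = 348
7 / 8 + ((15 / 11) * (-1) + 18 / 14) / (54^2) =130973 / 149688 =0.87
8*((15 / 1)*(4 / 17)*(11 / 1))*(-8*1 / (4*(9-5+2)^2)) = -17.25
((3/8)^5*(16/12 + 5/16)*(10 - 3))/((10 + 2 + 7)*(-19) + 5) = -44793/186646528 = -0.00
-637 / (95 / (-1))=637 / 95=6.71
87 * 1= 87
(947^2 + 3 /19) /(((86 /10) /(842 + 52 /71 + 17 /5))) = 5118236043998 /58007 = 88234800.01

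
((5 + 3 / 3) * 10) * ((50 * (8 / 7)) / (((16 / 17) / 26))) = 663000 / 7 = 94714.29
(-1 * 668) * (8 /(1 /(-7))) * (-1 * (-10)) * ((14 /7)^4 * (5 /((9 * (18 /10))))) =149632000 /81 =1847308.64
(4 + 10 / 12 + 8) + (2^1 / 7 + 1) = 593 / 42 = 14.12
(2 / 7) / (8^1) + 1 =29 / 28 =1.04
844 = 844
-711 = -711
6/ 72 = 1/ 12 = 0.08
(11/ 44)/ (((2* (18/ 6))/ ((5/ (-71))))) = -5/ 1704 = -0.00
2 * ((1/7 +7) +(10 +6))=324/7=46.29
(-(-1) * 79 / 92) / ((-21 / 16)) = -316 / 483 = -0.65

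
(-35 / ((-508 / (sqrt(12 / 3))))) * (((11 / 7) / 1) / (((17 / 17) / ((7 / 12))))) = 385 / 3048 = 0.13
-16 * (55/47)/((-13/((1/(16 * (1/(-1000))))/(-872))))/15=1375/199797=0.01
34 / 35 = 0.97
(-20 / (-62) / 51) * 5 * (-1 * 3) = -50 / 527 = -0.09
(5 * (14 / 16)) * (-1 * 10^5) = -437500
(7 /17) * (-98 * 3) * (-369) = 759402 /17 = 44670.71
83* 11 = 913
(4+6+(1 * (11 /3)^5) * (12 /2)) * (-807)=-86863328 /27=-3217160.30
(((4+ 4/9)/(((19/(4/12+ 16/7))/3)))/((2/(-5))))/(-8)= 1375/2394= 0.57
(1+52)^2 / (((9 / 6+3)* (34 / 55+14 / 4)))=617980 / 4077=151.58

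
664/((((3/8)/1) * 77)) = 23.00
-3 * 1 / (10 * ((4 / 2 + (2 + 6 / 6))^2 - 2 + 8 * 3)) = -3 / 470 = -0.01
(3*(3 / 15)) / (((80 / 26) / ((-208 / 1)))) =-1014 / 25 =-40.56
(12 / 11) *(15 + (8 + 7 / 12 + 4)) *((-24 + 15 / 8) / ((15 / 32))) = -78116 / 55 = -1420.29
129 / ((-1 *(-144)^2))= -43 / 6912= -0.01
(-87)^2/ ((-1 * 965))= -7569/ 965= -7.84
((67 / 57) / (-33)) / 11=-67 / 20691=-0.00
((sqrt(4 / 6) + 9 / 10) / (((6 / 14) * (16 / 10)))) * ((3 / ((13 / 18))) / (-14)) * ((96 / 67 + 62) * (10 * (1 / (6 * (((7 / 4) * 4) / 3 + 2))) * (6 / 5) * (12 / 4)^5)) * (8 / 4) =-125479125 / 22646 - 23236875 * sqrt(6) / 11323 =-10567.70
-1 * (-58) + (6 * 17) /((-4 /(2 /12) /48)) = -146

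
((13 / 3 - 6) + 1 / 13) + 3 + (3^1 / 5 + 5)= 1367 / 195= 7.01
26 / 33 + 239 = 7913 / 33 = 239.79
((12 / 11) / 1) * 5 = 60 / 11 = 5.45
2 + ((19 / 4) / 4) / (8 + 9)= 563 / 272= 2.07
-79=-79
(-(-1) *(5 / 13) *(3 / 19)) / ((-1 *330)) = -1 / 5434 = -0.00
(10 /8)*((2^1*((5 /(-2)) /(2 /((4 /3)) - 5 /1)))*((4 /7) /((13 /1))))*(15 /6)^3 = 3125 /2548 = 1.23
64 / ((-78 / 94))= -3008 / 39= -77.13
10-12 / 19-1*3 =121 / 19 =6.37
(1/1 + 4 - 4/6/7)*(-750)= -25750/7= -3678.57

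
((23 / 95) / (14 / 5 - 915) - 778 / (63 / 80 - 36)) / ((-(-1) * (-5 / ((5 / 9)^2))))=-26967956845 / 19773590643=-1.36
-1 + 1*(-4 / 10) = -7 / 5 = -1.40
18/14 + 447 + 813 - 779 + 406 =6218/7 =888.29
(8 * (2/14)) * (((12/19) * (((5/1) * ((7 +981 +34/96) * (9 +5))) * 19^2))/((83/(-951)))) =-17144228580/83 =-206556970.84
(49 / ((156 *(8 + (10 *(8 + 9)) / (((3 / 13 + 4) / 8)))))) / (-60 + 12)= -539 / 27136512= -0.00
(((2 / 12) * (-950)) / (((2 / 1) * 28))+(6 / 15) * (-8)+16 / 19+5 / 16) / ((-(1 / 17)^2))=1408.23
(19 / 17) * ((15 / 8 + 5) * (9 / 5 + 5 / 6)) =16511 / 816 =20.23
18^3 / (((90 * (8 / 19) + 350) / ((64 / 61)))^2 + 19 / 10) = 10779402240 / 252644992933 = 0.04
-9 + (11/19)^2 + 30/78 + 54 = 45.72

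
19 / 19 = 1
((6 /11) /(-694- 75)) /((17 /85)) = -30 /8459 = -0.00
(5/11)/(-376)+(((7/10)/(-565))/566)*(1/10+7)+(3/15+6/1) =6.20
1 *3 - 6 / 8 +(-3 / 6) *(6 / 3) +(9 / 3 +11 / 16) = 79 / 16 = 4.94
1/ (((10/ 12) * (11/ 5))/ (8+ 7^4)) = 1314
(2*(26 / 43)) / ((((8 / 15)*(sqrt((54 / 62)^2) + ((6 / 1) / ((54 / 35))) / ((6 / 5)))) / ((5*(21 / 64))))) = 17137575 / 18942016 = 0.90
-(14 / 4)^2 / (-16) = 49 / 64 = 0.77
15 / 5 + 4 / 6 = 11 / 3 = 3.67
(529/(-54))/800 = -529/43200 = -0.01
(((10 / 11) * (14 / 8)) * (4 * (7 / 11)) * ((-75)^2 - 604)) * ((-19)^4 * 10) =3206274530900 / 121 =26498136619.01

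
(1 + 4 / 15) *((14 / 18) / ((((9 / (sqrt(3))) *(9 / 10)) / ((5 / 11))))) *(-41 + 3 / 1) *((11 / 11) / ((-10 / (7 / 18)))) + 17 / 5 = 17689 *sqrt(3) / 216513 + 17 / 5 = 3.54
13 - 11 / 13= 158 / 13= 12.15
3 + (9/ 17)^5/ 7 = 29876046/ 9938999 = 3.01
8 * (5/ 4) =10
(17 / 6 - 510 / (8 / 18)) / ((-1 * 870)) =1717 / 1305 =1.32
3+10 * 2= 23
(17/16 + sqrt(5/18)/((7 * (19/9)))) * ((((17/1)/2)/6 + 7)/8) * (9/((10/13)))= 11817 * sqrt(10)/85120 + 66963/5120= 13.52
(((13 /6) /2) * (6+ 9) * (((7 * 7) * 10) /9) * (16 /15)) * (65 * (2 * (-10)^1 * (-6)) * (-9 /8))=-8281000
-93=-93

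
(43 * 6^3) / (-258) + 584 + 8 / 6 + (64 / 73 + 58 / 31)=552.08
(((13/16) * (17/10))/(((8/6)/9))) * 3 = 17901/640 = 27.97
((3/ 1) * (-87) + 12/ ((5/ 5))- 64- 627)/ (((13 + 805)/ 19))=-21.83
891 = 891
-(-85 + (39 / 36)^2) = 12071 / 144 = 83.83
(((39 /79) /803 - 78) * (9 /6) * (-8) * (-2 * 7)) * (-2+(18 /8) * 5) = -7689265038 /63437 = -121211.04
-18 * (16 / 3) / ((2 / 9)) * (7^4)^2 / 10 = -1245197016 / 5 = -249039403.20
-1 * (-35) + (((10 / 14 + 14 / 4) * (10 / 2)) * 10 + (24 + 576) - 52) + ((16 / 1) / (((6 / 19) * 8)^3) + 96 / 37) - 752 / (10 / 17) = -4306334491 / 8951040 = -481.10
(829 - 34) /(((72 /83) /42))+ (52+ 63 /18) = 154187 /4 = 38546.75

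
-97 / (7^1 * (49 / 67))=-6499 / 343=-18.95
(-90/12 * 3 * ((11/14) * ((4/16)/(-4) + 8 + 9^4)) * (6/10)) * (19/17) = -593096229/7616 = -77875.03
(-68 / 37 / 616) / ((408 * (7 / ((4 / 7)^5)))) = -0.00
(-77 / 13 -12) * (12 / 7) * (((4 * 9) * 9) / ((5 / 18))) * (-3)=48918816 / 455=107513.88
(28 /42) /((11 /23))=46 /33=1.39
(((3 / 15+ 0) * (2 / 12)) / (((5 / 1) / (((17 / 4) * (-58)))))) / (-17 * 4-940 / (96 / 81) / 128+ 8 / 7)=883456 / 39273525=0.02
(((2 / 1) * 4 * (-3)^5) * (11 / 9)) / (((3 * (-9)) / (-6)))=-528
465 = 465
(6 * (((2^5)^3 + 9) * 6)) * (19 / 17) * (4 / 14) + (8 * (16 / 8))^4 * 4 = 76034072 / 119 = 638941.78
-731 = -731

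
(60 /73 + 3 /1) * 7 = 1953 /73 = 26.75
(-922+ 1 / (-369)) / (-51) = 340219 / 18819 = 18.08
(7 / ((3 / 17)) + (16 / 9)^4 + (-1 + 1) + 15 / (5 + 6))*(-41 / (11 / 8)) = -1207726832 / 793881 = -1521.29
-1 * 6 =-6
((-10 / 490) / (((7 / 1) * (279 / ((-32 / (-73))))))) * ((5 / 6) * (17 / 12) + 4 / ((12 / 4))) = -724 / 62872929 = -0.00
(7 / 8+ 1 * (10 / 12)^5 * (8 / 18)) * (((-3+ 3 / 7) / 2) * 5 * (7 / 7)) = -46085 / 6804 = -6.77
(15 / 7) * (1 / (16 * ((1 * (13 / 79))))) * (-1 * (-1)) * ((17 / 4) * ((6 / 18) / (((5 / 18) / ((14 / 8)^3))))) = 592263 / 26624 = 22.25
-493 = -493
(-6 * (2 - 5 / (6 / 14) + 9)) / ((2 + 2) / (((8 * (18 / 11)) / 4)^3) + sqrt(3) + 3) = 1694685888 / 911213641 - 544195584 * sqrt(3) / 911213641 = 0.83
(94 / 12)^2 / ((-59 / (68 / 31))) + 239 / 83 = 817280 / 1366263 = 0.60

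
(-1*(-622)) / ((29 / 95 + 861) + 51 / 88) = 5199920 / 7205357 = 0.72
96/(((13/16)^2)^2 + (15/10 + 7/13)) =81788928/2107997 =38.80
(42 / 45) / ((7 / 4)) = 8 / 15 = 0.53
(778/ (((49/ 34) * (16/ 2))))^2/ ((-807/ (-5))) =218658845/ 7750428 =28.21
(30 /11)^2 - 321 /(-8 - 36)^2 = 14079 /1936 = 7.27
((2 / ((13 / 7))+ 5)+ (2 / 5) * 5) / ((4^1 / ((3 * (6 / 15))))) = 63 / 26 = 2.42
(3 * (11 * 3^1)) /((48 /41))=84.56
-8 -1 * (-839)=831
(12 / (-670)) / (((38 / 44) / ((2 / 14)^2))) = -132 / 311885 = -0.00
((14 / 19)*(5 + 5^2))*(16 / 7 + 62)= 27000 / 19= 1421.05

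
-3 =-3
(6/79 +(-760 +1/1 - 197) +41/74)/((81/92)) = -256914278/236763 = -1085.11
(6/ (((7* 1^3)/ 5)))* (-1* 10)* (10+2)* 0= 0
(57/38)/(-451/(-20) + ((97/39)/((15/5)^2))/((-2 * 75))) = 157950/2374321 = 0.07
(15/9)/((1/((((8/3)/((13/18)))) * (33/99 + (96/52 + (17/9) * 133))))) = 2371840/1521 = 1559.40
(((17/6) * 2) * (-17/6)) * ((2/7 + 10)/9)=-1156/63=-18.35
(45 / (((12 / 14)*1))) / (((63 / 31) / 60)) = 1550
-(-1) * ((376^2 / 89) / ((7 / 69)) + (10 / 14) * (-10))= 9750494 / 623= 15650.87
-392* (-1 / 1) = 392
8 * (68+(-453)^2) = 1642216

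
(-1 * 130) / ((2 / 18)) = -1170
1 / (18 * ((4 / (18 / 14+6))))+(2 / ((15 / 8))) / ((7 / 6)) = 853 / 840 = 1.02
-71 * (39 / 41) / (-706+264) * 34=213 / 41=5.20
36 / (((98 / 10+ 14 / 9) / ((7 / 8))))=405 / 146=2.77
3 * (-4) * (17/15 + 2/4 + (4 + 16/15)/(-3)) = 2/3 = 0.67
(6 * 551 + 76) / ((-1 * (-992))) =1691 / 496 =3.41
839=839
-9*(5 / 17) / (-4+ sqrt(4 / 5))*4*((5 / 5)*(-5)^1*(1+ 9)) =-45000 / 323-4500*sqrt(5) / 323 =-170.47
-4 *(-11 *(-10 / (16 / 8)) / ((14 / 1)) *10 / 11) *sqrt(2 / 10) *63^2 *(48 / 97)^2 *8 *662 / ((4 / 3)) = -103777873920 *sqrt(5) / 9409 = -24663022.71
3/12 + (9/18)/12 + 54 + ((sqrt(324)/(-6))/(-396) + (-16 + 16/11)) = 10495/264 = 39.75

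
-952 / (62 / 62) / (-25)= 952 / 25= 38.08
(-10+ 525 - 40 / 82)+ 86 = 24621 / 41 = 600.51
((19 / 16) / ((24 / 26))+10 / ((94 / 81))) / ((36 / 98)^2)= 214574969 / 2923776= 73.39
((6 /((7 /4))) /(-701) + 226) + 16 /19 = 21148714 /93233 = 226.84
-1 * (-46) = 46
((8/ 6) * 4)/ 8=2/ 3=0.67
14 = 14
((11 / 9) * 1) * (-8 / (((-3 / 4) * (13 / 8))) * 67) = 188672 / 351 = 537.53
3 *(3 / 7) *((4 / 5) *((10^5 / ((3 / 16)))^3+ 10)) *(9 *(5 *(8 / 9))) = 131072000000000008640 / 21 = 6241523809523809935.24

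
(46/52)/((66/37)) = 851/1716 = 0.50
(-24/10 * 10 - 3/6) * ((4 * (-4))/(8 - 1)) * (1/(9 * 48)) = 7/54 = 0.13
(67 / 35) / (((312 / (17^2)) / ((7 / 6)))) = 19363 / 9360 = 2.07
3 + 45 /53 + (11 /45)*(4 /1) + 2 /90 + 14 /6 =1142 /159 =7.18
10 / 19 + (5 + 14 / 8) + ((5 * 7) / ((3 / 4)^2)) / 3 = 57491 / 2052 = 28.02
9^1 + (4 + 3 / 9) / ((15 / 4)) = 457 / 45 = 10.16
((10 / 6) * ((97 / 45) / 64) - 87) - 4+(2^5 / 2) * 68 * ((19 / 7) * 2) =70342375 / 12096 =5815.34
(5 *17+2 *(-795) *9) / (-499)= 14225 / 499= 28.51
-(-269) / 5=269 / 5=53.80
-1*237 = -237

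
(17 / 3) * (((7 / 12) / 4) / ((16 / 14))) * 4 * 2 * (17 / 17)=833 / 144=5.78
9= 9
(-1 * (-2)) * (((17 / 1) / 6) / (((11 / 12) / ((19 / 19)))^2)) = 816 / 121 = 6.74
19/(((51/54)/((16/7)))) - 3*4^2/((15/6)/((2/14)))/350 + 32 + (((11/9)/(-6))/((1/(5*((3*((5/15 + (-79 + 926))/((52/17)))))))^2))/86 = -13342825526509079/326884194000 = -40818.20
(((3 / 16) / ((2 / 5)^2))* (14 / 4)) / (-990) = -35 / 8448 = -0.00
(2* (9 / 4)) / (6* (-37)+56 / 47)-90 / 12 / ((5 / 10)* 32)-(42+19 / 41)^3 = -876259494557707 / 11444194208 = -76568.04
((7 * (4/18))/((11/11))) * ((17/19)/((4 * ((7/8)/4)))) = 272/171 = 1.59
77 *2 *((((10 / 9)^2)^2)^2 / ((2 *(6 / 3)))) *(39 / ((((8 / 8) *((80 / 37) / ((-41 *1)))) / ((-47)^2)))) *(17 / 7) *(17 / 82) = -1055556153437500 / 14348907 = -73563523.23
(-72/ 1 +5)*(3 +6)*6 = -3618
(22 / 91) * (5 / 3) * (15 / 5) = 110 / 91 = 1.21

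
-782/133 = -5.88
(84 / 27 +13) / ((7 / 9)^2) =1305 / 49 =26.63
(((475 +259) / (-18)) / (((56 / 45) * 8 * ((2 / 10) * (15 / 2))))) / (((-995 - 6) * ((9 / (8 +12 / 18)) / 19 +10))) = 34865 / 128506224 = 0.00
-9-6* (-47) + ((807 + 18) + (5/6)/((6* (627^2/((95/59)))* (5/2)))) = 24127278521/21973842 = 1098.00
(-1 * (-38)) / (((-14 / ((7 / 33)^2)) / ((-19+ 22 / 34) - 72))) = 68096 / 6171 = 11.03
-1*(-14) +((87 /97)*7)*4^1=3794 /97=39.11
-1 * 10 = -10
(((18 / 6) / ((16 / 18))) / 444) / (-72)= -1 / 9472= -0.00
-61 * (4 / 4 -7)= 366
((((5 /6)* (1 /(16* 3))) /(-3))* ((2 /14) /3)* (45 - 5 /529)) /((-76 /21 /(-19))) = -14875 /228528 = -0.07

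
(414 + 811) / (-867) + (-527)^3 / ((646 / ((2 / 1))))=-7464545608 / 16473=-453138.20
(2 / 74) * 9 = 9 / 37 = 0.24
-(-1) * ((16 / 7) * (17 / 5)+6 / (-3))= 202 / 35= 5.77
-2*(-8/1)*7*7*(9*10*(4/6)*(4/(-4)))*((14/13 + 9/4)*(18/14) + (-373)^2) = -85082781840/13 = -6544829372.31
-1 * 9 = -9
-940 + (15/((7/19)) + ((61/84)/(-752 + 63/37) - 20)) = -306243811/333132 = -919.29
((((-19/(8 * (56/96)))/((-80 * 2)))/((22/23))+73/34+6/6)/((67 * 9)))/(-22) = -2658767/11113724160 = -0.00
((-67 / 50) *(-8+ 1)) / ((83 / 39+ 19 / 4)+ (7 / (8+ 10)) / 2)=54873 / 41375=1.33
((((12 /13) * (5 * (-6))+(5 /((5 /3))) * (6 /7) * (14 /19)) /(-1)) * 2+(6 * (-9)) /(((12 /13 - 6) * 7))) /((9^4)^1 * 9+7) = 1010187 /1123186064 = 0.00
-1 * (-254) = 254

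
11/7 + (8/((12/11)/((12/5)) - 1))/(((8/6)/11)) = -836/7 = -119.43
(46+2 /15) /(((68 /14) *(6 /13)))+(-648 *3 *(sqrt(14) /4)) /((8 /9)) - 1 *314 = -2187 *sqrt(14) /4 - 224467 /765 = -2339.17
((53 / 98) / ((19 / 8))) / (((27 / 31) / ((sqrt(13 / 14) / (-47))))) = -0.01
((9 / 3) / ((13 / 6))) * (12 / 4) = 54 / 13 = 4.15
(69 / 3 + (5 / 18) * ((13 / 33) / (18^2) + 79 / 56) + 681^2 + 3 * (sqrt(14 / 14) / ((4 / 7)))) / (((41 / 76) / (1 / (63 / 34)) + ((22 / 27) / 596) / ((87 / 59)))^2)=29210255755118028105192156 / 63049747265980111637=463289.02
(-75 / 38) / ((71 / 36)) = -1350 / 1349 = -1.00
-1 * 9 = -9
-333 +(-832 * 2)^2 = 2768563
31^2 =961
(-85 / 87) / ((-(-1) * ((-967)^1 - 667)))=85 / 142158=0.00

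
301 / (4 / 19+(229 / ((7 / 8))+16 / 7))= 5719 / 5020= 1.14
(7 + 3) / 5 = 2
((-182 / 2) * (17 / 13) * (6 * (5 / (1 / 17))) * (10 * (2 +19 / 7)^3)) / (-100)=31157379 / 49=635864.88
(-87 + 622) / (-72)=-535 / 72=-7.43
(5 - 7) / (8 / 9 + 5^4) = -18 / 5633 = -0.00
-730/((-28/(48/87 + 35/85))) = 173375/6902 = 25.12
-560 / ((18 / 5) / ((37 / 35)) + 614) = -5180 / 5711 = -0.91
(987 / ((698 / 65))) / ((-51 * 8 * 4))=-21385 / 379712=-0.06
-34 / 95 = -0.36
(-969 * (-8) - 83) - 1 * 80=7589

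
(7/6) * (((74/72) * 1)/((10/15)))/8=0.22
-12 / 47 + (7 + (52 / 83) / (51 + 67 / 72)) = 98552797 / 14585839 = 6.76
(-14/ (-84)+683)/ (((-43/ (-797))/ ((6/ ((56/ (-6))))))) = -9800709/ 1204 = -8140.12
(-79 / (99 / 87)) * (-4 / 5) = 9164 / 165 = 55.54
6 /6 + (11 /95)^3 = 858706 /857375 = 1.00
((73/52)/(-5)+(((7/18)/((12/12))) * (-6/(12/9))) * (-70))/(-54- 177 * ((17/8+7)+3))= -63554/1144065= -0.06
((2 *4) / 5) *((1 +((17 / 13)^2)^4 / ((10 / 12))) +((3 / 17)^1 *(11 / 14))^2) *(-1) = -5212563471010978 / 288789068502025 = -18.05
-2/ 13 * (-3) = 6/ 13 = 0.46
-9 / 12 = -3 / 4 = -0.75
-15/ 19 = -0.79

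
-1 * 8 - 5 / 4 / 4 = -133 / 16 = -8.31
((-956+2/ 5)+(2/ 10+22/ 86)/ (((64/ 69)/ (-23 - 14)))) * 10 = -6699625/ 688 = -9737.83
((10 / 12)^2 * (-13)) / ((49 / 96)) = -2600 / 147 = -17.69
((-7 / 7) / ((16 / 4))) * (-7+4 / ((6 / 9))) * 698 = 349 / 2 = 174.50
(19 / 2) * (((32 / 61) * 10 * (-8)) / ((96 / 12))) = -3040 / 61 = -49.84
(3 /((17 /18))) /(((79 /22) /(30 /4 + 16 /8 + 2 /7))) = 81378 /9401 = 8.66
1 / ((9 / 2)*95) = 2 / 855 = 0.00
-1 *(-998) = 998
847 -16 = 831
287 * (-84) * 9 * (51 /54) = -204918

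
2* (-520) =-1040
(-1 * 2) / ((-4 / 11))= 11 / 2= 5.50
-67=-67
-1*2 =-2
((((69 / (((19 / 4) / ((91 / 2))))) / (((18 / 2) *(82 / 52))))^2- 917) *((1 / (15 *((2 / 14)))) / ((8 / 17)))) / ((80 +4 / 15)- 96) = -813604918637 / 10311442272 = -78.90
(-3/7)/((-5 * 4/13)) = 39/140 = 0.28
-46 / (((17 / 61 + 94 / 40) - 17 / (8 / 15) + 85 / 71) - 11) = 7969040 / 6764871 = 1.18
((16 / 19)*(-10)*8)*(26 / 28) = -62.56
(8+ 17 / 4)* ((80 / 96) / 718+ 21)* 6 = 4433177 / 2872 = 1543.59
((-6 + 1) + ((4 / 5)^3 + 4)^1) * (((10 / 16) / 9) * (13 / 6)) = -793 / 10800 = -0.07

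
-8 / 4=-2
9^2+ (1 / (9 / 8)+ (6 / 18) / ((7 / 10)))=5189 / 63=82.37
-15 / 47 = -0.32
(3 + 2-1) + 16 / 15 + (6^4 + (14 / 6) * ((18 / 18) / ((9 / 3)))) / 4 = 59267 / 180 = 329.26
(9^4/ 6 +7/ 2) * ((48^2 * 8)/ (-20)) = -5054976/ 5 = -1010995.20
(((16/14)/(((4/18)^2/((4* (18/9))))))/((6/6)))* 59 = 76464/7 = 10923.43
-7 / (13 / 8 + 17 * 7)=-56 / 965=-0.06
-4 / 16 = -1 / 4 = -0.25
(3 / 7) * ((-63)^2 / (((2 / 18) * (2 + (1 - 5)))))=-15309 / 2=-7654.50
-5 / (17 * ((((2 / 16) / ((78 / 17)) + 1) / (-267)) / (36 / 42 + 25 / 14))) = 15411240 / 76279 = 202.04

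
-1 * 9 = -9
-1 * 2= -2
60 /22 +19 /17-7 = -590 /187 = -3.16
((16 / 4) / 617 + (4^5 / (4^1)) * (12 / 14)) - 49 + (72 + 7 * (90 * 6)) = 17372897 / 4319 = 4022.44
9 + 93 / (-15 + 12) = -22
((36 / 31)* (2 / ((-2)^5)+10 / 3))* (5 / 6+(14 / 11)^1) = 8.00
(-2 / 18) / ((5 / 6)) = -2 / 15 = -0.13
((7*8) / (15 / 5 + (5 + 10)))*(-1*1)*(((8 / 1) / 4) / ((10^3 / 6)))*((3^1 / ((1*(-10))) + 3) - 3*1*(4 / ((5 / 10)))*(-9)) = -5103 / 625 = -8.16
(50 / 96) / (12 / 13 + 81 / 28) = 2275 / 16668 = 0.14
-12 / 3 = -4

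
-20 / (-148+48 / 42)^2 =-245 / 264196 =-0.00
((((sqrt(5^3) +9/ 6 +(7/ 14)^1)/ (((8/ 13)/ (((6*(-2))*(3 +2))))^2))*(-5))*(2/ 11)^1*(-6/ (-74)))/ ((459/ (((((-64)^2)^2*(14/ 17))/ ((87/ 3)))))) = -12404654080000*sqrt(5)/ 3411067 - 4961861632000/ 3411067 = -9586299.94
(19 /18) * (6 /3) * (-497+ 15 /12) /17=-61.56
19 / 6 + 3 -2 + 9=79 / 6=13.17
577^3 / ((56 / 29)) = 5570900957 / 56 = 99480374.23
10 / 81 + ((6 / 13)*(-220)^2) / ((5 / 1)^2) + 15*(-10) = 783076 / 1053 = 743.66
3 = 3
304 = 304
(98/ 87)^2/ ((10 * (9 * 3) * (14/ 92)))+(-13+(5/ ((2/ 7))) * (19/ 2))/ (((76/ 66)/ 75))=1550276969137/ 155315880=9981.45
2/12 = 0.17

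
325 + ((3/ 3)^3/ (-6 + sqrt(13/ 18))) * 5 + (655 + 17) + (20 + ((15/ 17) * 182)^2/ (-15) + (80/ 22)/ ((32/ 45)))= -1127182989/ 1614932 - 3 * sqrt(26)/ 127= -698.10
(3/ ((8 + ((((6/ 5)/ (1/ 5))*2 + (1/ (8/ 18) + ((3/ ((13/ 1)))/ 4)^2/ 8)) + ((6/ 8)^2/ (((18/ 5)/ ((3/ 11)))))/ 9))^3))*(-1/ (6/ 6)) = -1091322469624578048/ 4009807024999455849317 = -0.00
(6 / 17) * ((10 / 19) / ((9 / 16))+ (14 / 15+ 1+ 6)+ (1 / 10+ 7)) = 27307 / 4845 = 5.64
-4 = -4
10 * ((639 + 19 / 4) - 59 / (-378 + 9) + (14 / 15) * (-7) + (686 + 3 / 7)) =68387773 / 5166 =13238.05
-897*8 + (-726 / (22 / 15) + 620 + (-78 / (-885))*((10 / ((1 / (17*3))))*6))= -400097 / 59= -6781.31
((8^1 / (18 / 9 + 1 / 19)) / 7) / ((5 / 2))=304 / 1365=0.22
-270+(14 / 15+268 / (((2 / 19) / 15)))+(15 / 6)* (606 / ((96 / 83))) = 18830773 / 480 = 39230.78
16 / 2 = 8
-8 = -8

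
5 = 5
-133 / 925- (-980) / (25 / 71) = 2574327 / 925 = 2783.06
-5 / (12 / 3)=-1.25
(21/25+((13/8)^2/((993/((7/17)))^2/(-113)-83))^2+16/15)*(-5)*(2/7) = -47718668754412578079547/17519091651460508712960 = -2.72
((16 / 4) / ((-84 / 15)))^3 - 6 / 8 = -1529 / 1372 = -1.11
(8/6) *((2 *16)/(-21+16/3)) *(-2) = 256/47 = 5.45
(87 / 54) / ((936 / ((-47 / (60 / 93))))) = -42253 / 336960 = -0.13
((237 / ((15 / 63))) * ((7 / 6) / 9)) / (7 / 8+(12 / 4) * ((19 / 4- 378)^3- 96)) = -123872 / 149758932705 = -0.00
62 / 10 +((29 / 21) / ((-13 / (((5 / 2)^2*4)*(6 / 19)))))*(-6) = 97099 / 8645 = 11.23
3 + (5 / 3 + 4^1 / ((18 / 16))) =74 / 9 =8.22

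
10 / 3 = 3.33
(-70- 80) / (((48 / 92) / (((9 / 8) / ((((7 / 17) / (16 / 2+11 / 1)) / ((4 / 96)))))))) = -557175 / 896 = -621.85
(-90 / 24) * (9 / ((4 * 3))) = -45 / 16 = -2.81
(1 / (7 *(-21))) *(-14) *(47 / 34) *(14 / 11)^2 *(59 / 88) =19411 / 135762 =0.14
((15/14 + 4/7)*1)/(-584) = -23/8176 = -0.00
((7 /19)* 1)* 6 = 42 /19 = 2.21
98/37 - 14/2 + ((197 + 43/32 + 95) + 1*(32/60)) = 5141977/17760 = 289.53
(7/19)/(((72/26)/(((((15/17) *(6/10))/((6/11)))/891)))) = 91/627912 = 0.00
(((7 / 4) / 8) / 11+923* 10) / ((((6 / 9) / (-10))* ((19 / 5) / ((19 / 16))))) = -243672525 / 5632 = -43265.72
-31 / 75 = -0.41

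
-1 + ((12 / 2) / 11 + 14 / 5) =129 / 55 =2.35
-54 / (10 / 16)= -432 / 5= -86.40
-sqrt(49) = -7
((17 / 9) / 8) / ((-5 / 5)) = -17 / 72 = -0.24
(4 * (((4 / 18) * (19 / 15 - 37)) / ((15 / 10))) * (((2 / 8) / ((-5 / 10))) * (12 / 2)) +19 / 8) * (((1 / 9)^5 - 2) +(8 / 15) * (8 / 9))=-32064646441 / 318864600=-100.56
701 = 701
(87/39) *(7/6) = 203/78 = 2.60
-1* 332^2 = -110224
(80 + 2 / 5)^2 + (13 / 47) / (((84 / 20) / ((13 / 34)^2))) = 184385913713 / 28524300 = 6464.17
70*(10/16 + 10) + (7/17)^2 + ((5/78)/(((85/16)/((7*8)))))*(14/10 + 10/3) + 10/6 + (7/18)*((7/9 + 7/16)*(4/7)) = 9118002797/12172680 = 749.05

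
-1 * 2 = -2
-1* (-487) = 487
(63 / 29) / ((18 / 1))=7 / 58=0.12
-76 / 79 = -0.96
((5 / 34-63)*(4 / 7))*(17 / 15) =-4274 / 105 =-40.70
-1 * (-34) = 34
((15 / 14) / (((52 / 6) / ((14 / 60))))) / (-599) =-3 / 62296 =-0.00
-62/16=-31/8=-3.88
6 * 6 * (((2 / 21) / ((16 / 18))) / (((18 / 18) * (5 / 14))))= 10.80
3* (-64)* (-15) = 2880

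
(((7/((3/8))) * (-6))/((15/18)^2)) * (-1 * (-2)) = -8064/25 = -322.56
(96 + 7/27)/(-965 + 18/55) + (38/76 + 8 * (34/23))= 805674143/65896794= 12.23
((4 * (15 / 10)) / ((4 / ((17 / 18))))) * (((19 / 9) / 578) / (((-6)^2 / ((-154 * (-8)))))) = 1463 / 8262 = 0.18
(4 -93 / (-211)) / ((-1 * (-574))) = 937 / 121114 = 0.01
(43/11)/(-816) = -43/8976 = -0.00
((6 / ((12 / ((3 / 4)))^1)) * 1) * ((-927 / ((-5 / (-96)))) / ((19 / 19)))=-33372 / 5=-6674.40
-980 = -980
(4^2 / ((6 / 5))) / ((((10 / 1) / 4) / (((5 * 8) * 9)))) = 1920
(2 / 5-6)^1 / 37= -28 / 185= -0.15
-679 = -679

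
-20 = -20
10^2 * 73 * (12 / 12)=7300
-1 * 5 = -5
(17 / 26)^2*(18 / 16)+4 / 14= 29023 / 37856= 0.77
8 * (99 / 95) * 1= 792 / 95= 8.34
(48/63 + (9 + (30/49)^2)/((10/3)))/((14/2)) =257461/504210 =0.51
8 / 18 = 4 / 9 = 0.44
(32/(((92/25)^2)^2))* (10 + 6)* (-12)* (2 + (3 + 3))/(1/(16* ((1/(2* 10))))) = -60000000/279841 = -214.41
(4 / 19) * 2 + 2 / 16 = 83 / 152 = 0.55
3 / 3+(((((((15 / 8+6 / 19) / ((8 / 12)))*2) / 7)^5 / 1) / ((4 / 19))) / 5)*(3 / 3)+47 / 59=210862050864098461 / 84690860620513280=2.49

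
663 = 663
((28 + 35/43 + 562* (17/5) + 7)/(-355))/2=-209261/76325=-2.74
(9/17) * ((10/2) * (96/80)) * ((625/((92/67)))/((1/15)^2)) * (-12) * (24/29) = -36632250000/11339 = -3230642.03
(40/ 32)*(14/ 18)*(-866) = -841.94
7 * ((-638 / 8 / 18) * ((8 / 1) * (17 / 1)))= -37961 / 9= -4217.89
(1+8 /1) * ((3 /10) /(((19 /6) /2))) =162 /95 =1.71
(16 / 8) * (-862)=-1724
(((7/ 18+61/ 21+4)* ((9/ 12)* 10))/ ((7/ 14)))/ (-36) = -4595/ 1512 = -3.04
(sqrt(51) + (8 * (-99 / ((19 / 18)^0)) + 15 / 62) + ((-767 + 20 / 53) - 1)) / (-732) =5124125 / 2405352 - sqrt(51) / 732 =2.12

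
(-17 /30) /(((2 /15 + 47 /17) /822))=-118779 /739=-160.73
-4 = -4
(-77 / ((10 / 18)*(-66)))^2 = 441 / 100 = 4.41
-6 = -6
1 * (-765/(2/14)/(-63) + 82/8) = 381/4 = 95.25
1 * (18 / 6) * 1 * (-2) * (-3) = 18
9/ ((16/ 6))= 27/ 8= 3.38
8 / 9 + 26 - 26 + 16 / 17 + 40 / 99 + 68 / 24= 17057 / 3366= 5.07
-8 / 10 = -0.80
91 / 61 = 1.49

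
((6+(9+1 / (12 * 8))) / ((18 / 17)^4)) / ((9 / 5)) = 601768805 / 90699264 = 6.63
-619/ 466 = -1.33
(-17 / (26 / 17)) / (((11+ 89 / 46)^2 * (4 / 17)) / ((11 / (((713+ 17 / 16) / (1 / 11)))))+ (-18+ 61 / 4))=-1223048 / 3092730537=-0.00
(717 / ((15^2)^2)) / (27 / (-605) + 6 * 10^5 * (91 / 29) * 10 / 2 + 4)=838651 / 557432109214875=0.00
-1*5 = -5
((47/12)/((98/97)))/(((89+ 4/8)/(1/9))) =4559/947268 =0.00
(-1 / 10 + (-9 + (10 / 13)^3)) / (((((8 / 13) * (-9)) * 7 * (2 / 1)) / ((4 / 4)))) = 21103 / 189280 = 0.11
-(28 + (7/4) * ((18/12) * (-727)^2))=-11099333/8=-1387416.62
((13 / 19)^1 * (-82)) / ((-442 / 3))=123 / 323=0.38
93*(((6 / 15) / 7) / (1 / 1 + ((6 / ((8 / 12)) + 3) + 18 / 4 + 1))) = 372 / 1295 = 0.29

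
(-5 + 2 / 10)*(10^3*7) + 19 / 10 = -335981 / 10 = -33598.10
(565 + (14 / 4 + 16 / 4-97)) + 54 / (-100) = 11874 / 25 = 474.96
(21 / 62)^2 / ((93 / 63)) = 9261 / 119164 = 0.08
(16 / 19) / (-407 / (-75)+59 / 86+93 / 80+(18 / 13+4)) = 10732800 / 161352047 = 0.07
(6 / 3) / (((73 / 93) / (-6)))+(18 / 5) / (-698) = -1948077 / 127385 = -15.29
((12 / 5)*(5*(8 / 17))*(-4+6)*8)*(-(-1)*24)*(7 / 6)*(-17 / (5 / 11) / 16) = -29568 / 5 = -5913.60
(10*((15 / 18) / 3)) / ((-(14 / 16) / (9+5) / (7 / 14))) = -200 / 9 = -22.22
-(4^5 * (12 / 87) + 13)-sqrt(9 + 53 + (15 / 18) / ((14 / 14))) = -4473 / 29-sqrt(2262) / 6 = -162.17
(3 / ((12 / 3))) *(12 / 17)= 9 / 17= 0.53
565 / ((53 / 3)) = 1695 / 53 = 31.98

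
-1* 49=-49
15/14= 1.07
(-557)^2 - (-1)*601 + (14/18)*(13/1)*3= 310880.33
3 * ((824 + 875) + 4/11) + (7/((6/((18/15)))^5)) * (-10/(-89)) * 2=3119394683/611875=5098.09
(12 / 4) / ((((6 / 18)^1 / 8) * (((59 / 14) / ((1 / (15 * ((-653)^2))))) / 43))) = 14448 / 125790655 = 0.00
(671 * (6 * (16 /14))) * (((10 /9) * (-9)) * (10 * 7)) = -3220800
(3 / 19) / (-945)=-1 / 5985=-0.00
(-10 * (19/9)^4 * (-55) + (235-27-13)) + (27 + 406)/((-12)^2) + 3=1167925705/104976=11125.64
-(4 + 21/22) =-109/22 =-4.95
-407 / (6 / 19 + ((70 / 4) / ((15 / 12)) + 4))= -7733 / 348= -22.22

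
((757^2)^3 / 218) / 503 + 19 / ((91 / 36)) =17124451479704738395 / 9978514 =1716132430109.81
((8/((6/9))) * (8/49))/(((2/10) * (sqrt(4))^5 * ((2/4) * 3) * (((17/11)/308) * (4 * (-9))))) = -1210/1071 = -1.13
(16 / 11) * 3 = 48 / 11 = 4.36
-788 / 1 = -788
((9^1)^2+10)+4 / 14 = 639 / 7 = 91.29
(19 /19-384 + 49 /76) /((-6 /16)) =58118 /57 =1019.61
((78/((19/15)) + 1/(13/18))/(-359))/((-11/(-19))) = -15552/51337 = -0.30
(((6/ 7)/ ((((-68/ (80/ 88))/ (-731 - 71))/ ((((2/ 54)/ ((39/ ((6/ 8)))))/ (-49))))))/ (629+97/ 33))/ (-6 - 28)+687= 221545364454781/ 322482335448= 687.00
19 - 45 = -26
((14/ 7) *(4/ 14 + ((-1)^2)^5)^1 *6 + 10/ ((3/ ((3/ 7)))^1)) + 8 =174/ 7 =24.86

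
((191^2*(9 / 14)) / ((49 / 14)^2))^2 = 431199728964 / 117649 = 3665137.22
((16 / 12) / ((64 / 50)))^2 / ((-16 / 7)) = -4375 / 9216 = -0.47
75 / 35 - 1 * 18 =-111 / 7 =-15.86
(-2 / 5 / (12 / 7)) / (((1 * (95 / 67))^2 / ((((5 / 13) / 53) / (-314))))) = 31423 / 11715135900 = 0.00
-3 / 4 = -0.75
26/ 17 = 1.53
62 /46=31 /23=1.35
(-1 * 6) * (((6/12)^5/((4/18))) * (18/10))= -243/160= -1.52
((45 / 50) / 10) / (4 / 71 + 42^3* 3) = 639 / 1578074800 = 0.00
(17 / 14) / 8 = 0.15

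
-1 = -1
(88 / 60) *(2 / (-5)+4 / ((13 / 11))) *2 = 8536 / 975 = 8.75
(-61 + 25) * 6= -216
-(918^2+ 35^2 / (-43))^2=-1313040956112649 / 1849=-710135725317.82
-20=-20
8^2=64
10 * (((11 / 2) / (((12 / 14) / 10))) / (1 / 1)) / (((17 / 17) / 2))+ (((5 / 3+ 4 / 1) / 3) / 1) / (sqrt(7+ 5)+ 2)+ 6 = 17 * sqrt(3) / 36+ 46399 / 36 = 1289.68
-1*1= -1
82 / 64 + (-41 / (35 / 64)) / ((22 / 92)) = -3846743 / 12320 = -312.24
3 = 3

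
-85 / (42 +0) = -85 / 42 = -2.02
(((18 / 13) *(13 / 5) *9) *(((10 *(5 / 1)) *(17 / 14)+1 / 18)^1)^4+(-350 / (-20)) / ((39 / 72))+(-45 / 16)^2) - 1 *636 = 441872356.06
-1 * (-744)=744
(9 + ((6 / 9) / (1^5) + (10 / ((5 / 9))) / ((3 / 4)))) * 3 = 101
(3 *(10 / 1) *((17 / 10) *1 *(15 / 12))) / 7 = 255 / 28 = 9.11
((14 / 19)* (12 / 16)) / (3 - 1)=21 / 76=0.28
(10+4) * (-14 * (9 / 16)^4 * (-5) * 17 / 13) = 27326565 / 212992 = 128.30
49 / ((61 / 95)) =4655 / 61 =76.31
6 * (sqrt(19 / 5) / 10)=3 * sqrt(95) / 25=1.17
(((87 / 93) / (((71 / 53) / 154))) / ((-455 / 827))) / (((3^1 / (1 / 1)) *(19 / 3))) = -27964178 / 2718235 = -10.29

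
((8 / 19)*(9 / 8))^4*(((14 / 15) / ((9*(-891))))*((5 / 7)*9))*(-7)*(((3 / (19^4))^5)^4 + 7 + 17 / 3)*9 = 86036894748108519953798627743919041153246882588200097960816380532512174788792286193396380587537355477356094 / 2862168285648165662254917400639747678999701959610718338203542810757280015714104585981289029518611531884887931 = 0.03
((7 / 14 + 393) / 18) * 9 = 787 / 4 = 196.75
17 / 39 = 0.44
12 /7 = 1.71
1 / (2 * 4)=1 / 8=0.12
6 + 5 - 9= 2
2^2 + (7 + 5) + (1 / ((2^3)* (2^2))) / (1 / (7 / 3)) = 1543 / 96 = 16.07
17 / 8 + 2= 33 / 8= 4.12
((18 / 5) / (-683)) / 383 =-18 / 1307945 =-0.00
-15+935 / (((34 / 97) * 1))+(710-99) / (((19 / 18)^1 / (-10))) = -119165 / 38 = -3135.92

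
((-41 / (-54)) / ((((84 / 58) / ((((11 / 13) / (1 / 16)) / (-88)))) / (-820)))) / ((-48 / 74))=-9018565 / 88452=-101.96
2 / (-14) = -1 / 7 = -0.14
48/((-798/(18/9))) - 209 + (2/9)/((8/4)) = -250184/1197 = -209.01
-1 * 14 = -14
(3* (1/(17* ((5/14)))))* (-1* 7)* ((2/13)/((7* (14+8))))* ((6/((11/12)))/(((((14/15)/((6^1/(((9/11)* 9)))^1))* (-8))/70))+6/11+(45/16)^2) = 2456769/17114240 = 0.14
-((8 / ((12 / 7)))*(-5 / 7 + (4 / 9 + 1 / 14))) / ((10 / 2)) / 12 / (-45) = -1 / 2916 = -0.00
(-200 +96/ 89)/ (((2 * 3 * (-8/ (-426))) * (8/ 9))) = -1414107/ 712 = -1986.11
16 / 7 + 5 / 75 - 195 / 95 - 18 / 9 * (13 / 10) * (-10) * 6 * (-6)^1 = -1866722 / 1995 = -935.70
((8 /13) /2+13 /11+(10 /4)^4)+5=104223 /2288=45.55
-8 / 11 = -0.73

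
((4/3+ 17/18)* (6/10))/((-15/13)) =-533/450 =-1.18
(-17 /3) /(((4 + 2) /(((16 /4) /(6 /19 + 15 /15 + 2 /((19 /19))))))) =-646 /567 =-1.14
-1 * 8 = -8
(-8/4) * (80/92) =-40/23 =-1.74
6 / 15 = 2 / 5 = 0.40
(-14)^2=196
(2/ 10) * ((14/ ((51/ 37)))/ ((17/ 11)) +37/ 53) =1.45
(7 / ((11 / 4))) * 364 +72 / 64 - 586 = 30067 / 88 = 341.67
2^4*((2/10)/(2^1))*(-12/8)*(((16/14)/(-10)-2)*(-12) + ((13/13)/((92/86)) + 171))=-473.53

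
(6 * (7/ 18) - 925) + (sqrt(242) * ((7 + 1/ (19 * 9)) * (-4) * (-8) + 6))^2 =374919844952/ 29241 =12821717.62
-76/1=-76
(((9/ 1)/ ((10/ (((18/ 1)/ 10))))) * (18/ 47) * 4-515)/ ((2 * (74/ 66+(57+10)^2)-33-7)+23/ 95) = -0.06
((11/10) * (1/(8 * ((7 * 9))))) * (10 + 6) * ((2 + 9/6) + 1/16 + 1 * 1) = 803/5040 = 0.16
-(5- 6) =1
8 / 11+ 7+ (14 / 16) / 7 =691 / 88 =7.85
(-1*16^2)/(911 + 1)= -16/57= -0.28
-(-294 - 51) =345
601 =601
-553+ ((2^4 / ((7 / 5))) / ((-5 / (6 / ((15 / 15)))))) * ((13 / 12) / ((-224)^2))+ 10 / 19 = -460860535 / 834176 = -552.47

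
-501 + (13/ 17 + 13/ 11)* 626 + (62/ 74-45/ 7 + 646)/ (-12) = 193002587/ 290598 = 664.16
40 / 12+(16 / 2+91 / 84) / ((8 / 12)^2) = 1141 / 48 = 23.77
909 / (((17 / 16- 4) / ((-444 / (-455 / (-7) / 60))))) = 77490432 / 611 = 126825.58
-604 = -604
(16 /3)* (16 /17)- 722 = -36566 /51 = -716.98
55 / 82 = 0.67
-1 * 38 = -38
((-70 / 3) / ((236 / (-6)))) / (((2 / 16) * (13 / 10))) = 2800 / 767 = 3.65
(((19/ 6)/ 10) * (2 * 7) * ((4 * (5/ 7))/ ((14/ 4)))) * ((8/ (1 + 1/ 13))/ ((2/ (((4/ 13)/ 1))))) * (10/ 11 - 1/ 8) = 1748/ 539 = 3.24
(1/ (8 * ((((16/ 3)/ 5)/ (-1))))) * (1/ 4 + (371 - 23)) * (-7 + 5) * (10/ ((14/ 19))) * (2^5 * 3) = 850725/ 8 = 106340.62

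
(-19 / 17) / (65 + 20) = -19 / 1445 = -0.01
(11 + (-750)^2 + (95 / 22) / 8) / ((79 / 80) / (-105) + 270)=51976066275 / 24947131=2083.45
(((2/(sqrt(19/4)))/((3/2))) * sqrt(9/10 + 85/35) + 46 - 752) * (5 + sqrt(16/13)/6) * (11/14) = 11 * (-704235 + 2 * sqrt(309890)) * (2 * sqrt(13) + 195)/544635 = -2871.59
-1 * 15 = -15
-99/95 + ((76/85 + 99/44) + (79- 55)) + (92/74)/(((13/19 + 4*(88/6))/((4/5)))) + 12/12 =257980753/9512996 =27.12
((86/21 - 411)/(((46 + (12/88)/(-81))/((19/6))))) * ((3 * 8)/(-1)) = 128585160/191261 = 672.30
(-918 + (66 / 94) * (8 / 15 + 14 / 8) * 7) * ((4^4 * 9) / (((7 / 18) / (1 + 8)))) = -79536442752 / 1645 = -48350421.13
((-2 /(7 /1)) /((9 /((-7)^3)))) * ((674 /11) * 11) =66052 /9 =7339.11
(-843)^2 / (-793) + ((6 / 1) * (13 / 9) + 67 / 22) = -46289845 / 52338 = -884.44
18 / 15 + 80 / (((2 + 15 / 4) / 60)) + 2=96368 / 115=837.98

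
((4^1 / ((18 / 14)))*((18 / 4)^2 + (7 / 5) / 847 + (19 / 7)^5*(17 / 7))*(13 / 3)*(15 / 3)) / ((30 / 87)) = 40577479908277 / 549084690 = 73900.22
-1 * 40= -40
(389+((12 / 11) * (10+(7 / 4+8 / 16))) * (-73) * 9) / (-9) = 92300 / 99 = 932.32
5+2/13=5.15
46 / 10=23 / 5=4.60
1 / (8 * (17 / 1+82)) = 1 / 792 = 0.00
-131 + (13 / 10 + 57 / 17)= -21479 / 170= -126.35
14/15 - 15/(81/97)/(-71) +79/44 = 1257539/421740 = 2.98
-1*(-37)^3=50653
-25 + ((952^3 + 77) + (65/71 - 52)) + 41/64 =3920569605023/4544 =862801409.56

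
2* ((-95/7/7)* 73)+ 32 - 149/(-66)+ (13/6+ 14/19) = -7554790/30723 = -245.90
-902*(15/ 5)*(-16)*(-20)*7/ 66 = -91840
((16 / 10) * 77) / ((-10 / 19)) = -5852 / 25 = -234.08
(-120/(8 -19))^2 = 14400/121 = 119.01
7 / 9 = 0.78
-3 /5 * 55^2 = -1815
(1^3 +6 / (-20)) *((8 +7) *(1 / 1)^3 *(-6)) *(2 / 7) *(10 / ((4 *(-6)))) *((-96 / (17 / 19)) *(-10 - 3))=177840 / 17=10461.18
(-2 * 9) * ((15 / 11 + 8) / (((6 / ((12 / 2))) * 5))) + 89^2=433801 / 55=7887.29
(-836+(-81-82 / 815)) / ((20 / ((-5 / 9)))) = 747437 / 29340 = 25.48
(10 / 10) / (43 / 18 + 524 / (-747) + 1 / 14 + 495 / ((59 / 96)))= 308511 / 249024703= 0.00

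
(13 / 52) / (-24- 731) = -1 / 3020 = -0.00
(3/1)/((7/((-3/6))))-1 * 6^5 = -108867/14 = -7776.21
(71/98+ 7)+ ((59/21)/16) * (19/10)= 189527/23520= 8.06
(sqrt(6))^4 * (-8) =-288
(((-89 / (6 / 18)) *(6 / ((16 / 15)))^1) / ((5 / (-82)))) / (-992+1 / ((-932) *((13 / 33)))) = -298426167 / 12019105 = -24.83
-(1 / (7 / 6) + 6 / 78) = -85 / 91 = -0.93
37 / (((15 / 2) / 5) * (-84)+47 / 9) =-333 / 1087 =-0.31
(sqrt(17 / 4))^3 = 17 * sqrt(17) / 8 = 8.76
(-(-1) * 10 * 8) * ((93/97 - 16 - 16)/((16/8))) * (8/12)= -240880/291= -827.77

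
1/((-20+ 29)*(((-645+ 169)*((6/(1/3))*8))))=-1/616896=-0.00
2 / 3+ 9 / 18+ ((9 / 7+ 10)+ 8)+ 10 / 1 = 1279 / 42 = 30.45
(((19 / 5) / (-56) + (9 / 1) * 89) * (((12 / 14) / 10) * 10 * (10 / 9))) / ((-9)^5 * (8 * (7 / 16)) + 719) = -224261 / 60550035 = -0.00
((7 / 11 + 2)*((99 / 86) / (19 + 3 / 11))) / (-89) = -2871 / 1622648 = -0.00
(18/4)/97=9/194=0.05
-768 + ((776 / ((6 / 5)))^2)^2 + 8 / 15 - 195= 70823424410201 / 405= 174872652864.69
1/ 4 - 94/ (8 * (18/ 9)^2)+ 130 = 2037/ 16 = 127.31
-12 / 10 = -6 / 5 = -1.20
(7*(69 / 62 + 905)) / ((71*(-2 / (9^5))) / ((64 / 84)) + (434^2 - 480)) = 30961595196 / 917094884977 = 0.03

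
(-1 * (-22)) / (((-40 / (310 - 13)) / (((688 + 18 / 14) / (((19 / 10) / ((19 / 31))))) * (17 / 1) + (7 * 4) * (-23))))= -1111600017 / 2170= -512258.07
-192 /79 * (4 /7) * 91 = -9984 /79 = -126.38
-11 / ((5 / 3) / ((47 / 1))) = -1551 / 5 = -310.20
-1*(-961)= 961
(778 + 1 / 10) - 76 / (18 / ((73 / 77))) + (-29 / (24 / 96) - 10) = 4491313 / 6930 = 648.10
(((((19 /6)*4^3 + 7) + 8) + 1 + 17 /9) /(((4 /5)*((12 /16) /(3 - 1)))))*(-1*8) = -158800 /27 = -5881.48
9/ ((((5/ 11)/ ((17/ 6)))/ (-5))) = -561/ 2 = -280.50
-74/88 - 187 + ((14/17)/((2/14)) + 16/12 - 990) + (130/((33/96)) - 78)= -1953539/2244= -870.56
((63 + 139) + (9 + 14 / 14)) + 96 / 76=4052 / 19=213.26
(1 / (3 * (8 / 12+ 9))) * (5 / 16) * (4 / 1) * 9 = 45 / 116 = 0.39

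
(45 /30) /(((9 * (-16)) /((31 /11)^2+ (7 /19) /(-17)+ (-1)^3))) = -270473 /3751968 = -0.07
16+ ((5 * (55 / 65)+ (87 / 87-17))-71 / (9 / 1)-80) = -9788 / 117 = -83.66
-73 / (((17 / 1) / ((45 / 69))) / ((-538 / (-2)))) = -294555 / 391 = -753.34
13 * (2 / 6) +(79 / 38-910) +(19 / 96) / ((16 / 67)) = -8782039 / 9728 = -902.76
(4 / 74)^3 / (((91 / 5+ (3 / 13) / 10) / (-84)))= -87360 / 119996957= -0.00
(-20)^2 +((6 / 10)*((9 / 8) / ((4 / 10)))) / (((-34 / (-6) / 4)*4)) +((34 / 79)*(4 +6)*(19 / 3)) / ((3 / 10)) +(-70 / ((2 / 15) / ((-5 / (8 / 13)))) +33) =926305277 / 193392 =4789.78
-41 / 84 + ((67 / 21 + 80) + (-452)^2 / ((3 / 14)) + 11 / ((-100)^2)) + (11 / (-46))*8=4605402377813 / 4830000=953499.46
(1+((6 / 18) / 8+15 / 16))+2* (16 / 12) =223 / 48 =4.65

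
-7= -7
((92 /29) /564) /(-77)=-0.00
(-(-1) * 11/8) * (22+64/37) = 4829/148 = 32.63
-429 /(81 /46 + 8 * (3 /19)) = -124982 /881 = -141.86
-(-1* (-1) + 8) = -9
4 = 4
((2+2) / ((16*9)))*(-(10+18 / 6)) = -13 / 36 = -0.36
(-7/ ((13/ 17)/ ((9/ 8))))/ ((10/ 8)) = -8.24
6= 6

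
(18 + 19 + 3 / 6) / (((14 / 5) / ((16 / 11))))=1500 / 77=19.48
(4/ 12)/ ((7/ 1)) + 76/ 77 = 239/ 231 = 1.03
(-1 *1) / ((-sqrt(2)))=sqrt(2) / 2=0.71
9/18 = 1/2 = 0.50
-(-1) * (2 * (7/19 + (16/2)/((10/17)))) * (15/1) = 7962/19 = 419.05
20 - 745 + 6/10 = -3622/5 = -724.40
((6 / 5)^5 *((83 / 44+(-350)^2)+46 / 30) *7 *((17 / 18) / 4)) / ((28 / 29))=521805.77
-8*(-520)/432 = 260/27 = 9.63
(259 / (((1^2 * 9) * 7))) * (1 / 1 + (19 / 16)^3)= 405335 / 36864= 11.00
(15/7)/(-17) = -15/119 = -0.13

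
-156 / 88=-39 / 22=-1.77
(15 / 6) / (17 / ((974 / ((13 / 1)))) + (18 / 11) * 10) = 26785 / 177751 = 0.15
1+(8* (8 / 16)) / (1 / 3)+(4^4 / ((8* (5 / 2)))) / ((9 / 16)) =1609 / 45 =35.76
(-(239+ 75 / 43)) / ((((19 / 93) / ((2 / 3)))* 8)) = -80228 / 817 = -98.20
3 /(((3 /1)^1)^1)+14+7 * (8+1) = 78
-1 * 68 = -68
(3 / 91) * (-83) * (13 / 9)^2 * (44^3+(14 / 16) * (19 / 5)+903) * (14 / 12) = -1238552809 / 2160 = -573404.08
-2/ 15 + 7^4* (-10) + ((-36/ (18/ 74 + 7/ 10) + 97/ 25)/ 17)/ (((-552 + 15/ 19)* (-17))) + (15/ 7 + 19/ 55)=-48817402995158711/ 2033410712025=-24007.65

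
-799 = -799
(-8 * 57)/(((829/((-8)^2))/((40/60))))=-19456/829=-23.47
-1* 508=-508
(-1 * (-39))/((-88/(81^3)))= -20726199/88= -235524.99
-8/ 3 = -2.67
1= 1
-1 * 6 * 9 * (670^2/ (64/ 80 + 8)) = -30300750/ 11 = -2754613.64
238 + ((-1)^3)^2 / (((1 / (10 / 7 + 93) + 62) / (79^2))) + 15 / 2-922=-47207515 / 81978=-575.86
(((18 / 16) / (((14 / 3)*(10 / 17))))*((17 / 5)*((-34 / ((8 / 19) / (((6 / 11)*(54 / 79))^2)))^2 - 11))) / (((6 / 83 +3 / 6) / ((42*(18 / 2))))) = 1146825495917206953399 / 10835094582499000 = 105843.61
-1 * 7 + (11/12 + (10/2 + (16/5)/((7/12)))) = 1849/420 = 4.40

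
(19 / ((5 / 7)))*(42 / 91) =12.28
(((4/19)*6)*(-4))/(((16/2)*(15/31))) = -124/95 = -1.31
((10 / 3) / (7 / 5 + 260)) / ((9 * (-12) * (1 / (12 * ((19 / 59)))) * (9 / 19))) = -18050 / 18738459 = -0.00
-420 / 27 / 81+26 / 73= 8734 / 53217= 0.16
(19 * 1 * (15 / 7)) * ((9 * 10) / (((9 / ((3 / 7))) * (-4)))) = -4275 / 98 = -43.62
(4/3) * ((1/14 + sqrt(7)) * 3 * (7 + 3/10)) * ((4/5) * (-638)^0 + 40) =14892/175 + 29784 * sqrt(7)/25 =3237.14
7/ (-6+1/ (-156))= -1092/ 937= -1.17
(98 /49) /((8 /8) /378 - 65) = -756 /24569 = -0.03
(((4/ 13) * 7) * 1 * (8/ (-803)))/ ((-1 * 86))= 0.00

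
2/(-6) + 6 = 5.67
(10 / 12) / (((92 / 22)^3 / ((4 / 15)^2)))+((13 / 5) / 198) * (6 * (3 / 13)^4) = 8207204 / 7939077003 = 0.00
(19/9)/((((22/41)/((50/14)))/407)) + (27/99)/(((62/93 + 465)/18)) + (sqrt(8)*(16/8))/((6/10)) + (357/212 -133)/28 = 20*sqrt(2)/3 + 4691142672071/820966608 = 5723.60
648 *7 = 4536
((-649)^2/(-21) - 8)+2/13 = -5477755/273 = -20065.04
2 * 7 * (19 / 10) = 133 / 5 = 26.60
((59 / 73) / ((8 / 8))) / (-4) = -0.20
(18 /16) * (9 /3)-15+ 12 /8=-81 /8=-10.12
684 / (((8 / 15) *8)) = 2565 / 16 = 160.31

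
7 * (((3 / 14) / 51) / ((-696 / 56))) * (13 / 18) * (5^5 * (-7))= 1990625 / 53244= 37.39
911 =911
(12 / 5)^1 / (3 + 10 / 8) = 48 / 85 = 0.56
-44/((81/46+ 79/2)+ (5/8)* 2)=-4048/3911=-1.04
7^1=7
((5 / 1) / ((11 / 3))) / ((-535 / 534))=-1602 / 1177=-1.36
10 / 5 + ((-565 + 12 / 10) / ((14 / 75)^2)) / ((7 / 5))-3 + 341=-15390395 / 1372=-11217.49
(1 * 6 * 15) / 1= 90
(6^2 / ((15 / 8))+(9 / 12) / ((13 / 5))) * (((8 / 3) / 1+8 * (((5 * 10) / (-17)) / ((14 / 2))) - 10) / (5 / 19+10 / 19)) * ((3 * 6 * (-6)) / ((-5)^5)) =-1102710942 / 120859375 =-9.12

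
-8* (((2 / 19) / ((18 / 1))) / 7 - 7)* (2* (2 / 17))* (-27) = -804288 / 2261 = -355.72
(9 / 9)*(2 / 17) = 2 / 17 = 0.12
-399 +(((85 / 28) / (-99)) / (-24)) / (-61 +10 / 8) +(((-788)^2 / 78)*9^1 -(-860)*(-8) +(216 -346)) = 3319558608647 / 51675624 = 64238.38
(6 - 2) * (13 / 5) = 52 / 5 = 10.40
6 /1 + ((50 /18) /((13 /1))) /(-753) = 528581 /88101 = 6.00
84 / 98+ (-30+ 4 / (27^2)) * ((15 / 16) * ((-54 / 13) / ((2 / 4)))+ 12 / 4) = 491537 / 3402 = 144.48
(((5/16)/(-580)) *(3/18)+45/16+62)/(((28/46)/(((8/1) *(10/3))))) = 83001365/29232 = 2839.40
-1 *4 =-4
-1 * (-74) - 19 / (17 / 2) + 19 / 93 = 113783 / 1581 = 71.97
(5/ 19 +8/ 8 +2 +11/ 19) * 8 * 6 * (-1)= -3504/ 19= -184.42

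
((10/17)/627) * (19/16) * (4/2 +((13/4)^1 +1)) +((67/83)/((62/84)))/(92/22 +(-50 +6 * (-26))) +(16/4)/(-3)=-3793487413/2848413920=-1.33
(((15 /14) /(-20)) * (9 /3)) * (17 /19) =-153 /1064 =-0.14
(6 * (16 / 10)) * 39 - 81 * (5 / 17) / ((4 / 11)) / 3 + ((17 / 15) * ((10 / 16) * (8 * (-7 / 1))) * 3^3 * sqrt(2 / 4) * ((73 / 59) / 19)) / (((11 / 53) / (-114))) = 119871 / 340 + 12431097 * sqrt(2) / 649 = 27440.74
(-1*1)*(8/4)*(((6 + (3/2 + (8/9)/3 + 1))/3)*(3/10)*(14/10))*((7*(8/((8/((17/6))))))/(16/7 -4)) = 110789/3888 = 28.50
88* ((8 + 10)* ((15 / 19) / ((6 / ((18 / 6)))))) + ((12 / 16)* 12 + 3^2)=12222 / 19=643.26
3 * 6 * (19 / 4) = 171 / 2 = 85.50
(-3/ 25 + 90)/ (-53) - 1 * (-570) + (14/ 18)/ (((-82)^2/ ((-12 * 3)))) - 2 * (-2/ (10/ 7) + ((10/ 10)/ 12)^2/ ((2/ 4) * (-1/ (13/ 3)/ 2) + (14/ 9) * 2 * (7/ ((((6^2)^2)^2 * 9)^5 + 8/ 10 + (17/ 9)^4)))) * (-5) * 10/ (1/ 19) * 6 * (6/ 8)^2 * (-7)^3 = 1543195251983938076069795056463972020663629568654038641/ 461398505352184297508264326342201103051457535400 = 3344603.92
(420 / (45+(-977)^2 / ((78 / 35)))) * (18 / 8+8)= 67158 / 6682405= 0.01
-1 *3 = -3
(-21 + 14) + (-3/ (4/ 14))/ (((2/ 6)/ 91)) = -5747/ 2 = -2873.50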